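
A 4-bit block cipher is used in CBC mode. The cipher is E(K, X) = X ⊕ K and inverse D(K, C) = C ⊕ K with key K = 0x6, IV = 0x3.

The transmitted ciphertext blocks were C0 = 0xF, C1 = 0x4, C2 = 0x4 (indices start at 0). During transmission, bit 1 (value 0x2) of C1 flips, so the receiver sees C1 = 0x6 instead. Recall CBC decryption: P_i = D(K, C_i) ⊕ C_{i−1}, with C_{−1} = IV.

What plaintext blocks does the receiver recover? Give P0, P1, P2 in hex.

P0 = 0xA, P1 = 0xF, P2 = 0x4

Only C1 changed, to 0x6. In CBC, a change in C_i garbles P_i and flips the same bit in P_{i+1}. Decrypting the received ciphertext:
P0: D(K, 0xF) = 0x9; 0x9 ⊕ 0x3 = 0xA.
P1: D(K, 0x6) = 0x0; 0x0 ⊕ 0xF = 0xF.
P2: D(K, 0x4) = 0x2; 0x2 ⊕ 0x6 = 0x4.
Blocks that differ from the original plaintext: P1, P2.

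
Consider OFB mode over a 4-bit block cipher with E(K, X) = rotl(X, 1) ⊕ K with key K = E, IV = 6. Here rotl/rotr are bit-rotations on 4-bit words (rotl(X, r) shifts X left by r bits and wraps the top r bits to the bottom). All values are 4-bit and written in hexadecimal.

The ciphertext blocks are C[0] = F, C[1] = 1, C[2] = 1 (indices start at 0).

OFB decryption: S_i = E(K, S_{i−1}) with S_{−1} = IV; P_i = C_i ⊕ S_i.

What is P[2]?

P[0]: S = E(K, 6) = 2; F ⊕ 2 = D.
P[1]: S = E(K, 2) = A; 1 ⊕ A = B.
P[2]: S = E(K, A) = B; 1 ⊕ B = A.

P[2] = A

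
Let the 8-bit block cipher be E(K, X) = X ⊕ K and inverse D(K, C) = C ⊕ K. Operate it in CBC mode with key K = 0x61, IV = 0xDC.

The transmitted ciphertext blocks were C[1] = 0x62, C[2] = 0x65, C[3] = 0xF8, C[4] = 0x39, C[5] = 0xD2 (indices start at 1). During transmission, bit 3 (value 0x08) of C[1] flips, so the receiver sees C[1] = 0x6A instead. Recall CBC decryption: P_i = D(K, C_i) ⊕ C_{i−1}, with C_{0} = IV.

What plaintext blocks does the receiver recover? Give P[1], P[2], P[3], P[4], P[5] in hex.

P[1] = 0xD7, P[2] = 0x6E, P[3] = 0xFC, P[4] = 0xA0, P[5] = 0x8A

Only C[1] changed, to 0x6A. In CBC, a change in C_i garbles P_i and flips the same bit in P_{i+1}. Decrypting the received ciphertext:
P[1]: D(K, 0x6A) = 0x0B; 0x0B ⊕ 0xDC = 0xD7.
P[2]: D(K, 0x65) = 0x04; 0x04 ⊕ 0x6A = 0x6E.
P[3]: D(K, 0xF8) = 0x99; 0x99 ⊕ 0x65 = 0xFC.
P[4]: D(K, 0x39) = 0x58; 0x58 ⊕ 0xF8 = 0xA0.
P[5]: D(K, 0xD2) = 0xB3; 0xB3 ⊕ 0x39 = 0x8A.
Blocks that differ from the original plaintext: P[1], P[2].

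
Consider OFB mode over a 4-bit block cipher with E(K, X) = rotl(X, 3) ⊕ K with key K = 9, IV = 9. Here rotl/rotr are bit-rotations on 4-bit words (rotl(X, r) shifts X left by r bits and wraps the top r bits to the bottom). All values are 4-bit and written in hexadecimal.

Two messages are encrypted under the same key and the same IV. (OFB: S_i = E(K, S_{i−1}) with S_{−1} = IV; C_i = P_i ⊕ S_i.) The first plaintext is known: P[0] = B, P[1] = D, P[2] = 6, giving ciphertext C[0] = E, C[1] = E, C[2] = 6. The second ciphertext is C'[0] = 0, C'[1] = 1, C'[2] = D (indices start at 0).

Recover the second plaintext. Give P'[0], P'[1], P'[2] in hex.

In OFB with a reused IV, both messages share the same keystream S_i, so C_i ⊕ C'_i = P_i ⊕ P'_i and thus P'_i = P_i ⊕ C_i ⊕ C'_i.
P'[0]: B ⊕ E ⊕ 0 = 5.
P'[1]: D ⊕ E ⊕ 1 = 2.
P'[2]: 6 ⊕ 6 ⊕ D = D.

P'[0] = 5, P'[1] = 2, P'[2] = D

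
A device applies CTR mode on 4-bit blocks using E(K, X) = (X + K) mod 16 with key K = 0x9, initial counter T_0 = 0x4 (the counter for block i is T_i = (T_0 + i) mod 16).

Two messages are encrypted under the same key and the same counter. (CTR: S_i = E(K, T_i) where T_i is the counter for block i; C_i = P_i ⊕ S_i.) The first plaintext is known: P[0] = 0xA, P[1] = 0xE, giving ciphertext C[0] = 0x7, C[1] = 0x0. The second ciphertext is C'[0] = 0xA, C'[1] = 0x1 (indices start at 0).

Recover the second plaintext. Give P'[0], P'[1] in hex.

P'[0] = 0x7, P'[1] = 0xF

In CTR with a reused counter, both messages share the same keystream S_i, so C_i ⊕ C'_i = P_i ⊕ P'_i and thus P'_i = P_i ⊕ C_i ⊕ C'_i.
P'[0]: 0xA ⊕ 0x7 ⊕ 0xA = 0x7.
P'[1]: 0xE ⊕ 0x0 ⊕ 0x1 = 0xF.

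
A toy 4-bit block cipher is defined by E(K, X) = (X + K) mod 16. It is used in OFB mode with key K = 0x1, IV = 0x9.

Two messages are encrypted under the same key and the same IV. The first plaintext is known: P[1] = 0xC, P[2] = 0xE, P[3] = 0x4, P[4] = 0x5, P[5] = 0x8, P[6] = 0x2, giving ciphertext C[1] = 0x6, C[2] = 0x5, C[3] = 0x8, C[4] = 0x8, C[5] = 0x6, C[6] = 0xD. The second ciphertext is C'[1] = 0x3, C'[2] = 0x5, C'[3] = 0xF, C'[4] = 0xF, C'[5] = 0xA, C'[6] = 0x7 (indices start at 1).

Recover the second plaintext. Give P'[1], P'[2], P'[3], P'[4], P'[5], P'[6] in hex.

In OFB with a reused IV, both messages share the same keystream S_i, so C_i ⊕ C'_i = P_i ⊕ P'_i and thus P'_i = P_i ⊕ C_i ⊕ C'_i.
P'[1]: 0xC ⊕ 0x6 ⊕ 0x3 = 0x9.
P'[2]: 0xE ⊕ 0x5 ⊕ 0x5 = 0xE.
P'[3]: 0x4 ⊕ 0x8 ⊕ 0xF = 0x3.
P'[4]: 0x5 ⊕ 0x8 ⊕ 0xF = 0x2.
P'[5]: 0x8 ⊕ 0x6 ⊕ 0xA = 0x4.
P'[6]: 0x2 ⊕ 0xD ⊕ 0x7 = 0x8.

P'[1] = 0x9, P'[2] = 0xE, P'[3] = 0x3, P'[4] = 0x2, P'[5] = 0x4, P'[6] = 0x8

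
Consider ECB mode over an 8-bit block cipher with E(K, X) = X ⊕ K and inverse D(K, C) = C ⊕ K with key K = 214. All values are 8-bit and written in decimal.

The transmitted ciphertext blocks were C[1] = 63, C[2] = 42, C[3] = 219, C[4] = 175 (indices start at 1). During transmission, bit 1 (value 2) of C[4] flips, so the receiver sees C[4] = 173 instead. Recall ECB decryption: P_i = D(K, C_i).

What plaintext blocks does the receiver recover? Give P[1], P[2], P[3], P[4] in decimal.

Only C[4] changed, to 173. In ECB, a change in C_i affects only P_i. Decrypting the received ciphertext:
P[1]: D(K, 63) = 233.
P[2]: D(K, 42) = 252.
P[3]: D(K, 219) = 13.
P[4]: D(K, 173) = 123.
Blocks that differ from the original plaintext: P[4].

P[1] = 233, P[2] = 252, P[3] = 13, P[4] = 123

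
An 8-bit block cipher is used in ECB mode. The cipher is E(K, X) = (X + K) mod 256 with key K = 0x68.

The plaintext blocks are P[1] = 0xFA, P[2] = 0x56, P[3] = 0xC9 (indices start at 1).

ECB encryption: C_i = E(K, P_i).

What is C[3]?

C[3] = 0x31

C[3]: E(K, 0xC9) = 0x31.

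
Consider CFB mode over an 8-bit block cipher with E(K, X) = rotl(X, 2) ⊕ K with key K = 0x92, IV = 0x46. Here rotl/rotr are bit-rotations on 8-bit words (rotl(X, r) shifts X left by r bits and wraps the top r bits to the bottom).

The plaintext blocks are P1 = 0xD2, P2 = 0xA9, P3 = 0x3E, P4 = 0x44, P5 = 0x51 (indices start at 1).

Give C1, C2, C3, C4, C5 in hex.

C1 = 0x59, C2 = 0x5E, C3 = 0xD5, C4 = 0x81, C5 = 0xC5

CFB encryption: C_i = P_i ⊕ E(K, C_{i−1}), with C_{0} = IV.
C1: E(K, 0x46) = 0x8B; 0xD2 ⊕ 0x8B = 0x59.
C2: E(K, 0x59) = 0xF7; 0xA9 ⊕ 0xF7 = 0x5E.
C3: E(K, 0x5E) = 0xEB; 0x3E ⊕ 0xEB = 0xD5.
C4: E(K, 0xD5) = 0xC5; 0x44 ⊕ 0xC5 = 0x81.
C5: E(K, 0x81) = 0x94; 0x51 ⊕ 0x94 = 0xC5.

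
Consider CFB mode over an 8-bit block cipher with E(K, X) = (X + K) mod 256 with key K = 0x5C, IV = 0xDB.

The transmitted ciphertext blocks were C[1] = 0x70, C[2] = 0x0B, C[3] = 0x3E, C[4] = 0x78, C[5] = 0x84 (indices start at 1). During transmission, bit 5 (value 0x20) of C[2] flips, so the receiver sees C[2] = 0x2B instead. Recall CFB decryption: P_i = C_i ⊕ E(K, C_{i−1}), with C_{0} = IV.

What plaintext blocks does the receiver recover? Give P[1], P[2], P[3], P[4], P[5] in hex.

P[1] = 0x47, P[2] = 0xE7, P[3] = 0xB9, P[4] = 0xE2, P[5] = 0x50

Only C[2] changed, to 0x2B. In CFB, a change in C_i flips the same bit in P_i and garbles P_{i+1}. Decrypting the received ciphertext:
P[1]: E(K, 0xDB) = 0x37; 0x70 ⊕ 0x37 = 0x47.
P[2]: E(K, 0x70) = 0xCC; 0x2B ⊕ 0xCC = 0xE7.
P[3]: E(K, 0x2B) = 0x87; 0x3E ⊕ 0x87 = 0xB9.
P[4]: E(K, 0x3E) = 0x9A; 0x78 ⊕ 0x9A = 0xE2.
P[5]: E(K, 0x78) = 0xD4; 0x84 ⊕ 0xD4 = 0x50.
Blocks that differ from the original plaintext: P[2], P[3].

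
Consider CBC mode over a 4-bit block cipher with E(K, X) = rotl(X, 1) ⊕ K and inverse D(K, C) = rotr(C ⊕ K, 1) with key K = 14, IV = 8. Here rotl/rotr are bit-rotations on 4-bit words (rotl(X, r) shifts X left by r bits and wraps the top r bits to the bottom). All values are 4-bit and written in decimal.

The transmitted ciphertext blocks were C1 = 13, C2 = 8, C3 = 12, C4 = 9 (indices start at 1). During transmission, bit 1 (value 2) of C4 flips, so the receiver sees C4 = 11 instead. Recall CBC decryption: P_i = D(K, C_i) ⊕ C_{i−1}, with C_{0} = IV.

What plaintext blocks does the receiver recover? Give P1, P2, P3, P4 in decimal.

Only C4 changed, to 11. In CBC, a change in C_i garbles P_i and flips the same bit in P_{i+1}. Decrypting the received ciphertext:
P1: D(K, 13) = 9; 9 ⊕ 8 = 1.
P2: D(K, 8) = 3; 3 ⊕ 13 = 14.
P3: D(K, 12) = 1; 1 ⊕ 8 = 9.
P4: D(K, 11) = 10; 10 ⊕ 12 = 6.
Blocks that differ from the original plaintext: P4.

P1 = 1, P2 = 14, P3 = 9, P4 = 6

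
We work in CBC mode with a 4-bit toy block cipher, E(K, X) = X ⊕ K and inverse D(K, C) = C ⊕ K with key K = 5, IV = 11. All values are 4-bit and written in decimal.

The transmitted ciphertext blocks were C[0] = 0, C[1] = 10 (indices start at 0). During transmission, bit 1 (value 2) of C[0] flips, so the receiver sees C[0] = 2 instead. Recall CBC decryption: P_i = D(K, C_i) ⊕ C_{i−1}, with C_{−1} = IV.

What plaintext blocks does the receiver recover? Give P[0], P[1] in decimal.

Only C[0] changed, to 2. In CBC, a change in C_i garbles P_i and flips the same bit in P_{i+1}. Decrypting the received ciphertext:
P[0]: D(K, 2) = 7; 7 ⊕ 11 = 12.
P[1]: D(K, 10) = 15; 15 ⊕ 2 = 13.
Blocks that differ from the original plaintext: P[0], P[1].

P[0] = 12, P[1] = 13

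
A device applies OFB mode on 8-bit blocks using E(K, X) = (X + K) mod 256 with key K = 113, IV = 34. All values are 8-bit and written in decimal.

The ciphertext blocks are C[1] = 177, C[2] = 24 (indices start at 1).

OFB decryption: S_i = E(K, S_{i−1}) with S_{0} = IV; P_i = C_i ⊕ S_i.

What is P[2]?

P[2] = 28

P[1]: S = E(K, 34) = 147; 177 ⊕ 147 = 34.
P[2]: S = E(K, 147) = 4; 24 ⊕ 4 = 28.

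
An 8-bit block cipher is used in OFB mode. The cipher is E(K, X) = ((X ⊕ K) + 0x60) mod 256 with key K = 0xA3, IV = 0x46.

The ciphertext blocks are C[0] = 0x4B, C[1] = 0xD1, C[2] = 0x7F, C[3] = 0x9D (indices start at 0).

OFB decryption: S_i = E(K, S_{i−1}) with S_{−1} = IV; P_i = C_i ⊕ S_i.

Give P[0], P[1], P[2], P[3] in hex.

P[0] = 0x0E, P[1] = 0x97, P[2] = 0x3A, P[3] = 0xDB

P[0]: S = E(K, 0x46) = 0x45; 0x4B ⊕ 0x45 = 0x0E.
P[1]: S = E(K, 0x45) = 0x46; 0xD1 ⊕ 0x46 = 0x97.
P[2]: S = E(K, 0x46) = 0x45; 0x7F ⊕ 0x45 = 0x3A.
P[3]: S = E(K, 0x45) = 0x46; 0x9D ⊕ 0x46 = 0xDB.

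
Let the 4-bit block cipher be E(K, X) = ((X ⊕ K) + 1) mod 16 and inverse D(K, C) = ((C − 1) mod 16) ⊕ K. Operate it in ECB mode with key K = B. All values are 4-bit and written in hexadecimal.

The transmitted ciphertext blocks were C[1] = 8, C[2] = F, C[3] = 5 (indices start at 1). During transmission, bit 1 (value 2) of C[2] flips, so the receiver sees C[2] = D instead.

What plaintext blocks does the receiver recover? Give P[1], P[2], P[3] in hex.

ECB decryption: P_i = D(K, C_i).
Only C[2] changed, to D. In ECB, a change in C_i affects only P_i. Decrypting the received ciphertext:
P[1]: D(K, 8) = C.
P[2]: D(K, D) = 7.
P[3]: D(K, 5) = F.
Blocks that differ from the original plaintext: P[2].

P[1] = C, P[2] = 7, P[3] = F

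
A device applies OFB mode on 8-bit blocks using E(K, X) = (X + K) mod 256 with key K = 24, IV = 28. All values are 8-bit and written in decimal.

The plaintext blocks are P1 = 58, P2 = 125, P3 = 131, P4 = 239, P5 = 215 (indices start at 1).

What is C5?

C5 = 67

OFB encryption: S_i = E(K, S_{i−1}) with S_{0} = IV; C_i = P_i ⊕ S_i.
C1: S = E(K, 28) = 52; 58 ⊕ 52 = 14.
C2: S = E(K, 52) = 76; 125 ⊕ 76 = 49.
C3: S = E(K, 76) = 100; 131 ⊕ 100 = 231.
C4: S = E(K, 100) = 124; 239 ⊕ 124 = 147.
C5: S = E(K, 124) = 148; 215 ⊕ 148 = 67.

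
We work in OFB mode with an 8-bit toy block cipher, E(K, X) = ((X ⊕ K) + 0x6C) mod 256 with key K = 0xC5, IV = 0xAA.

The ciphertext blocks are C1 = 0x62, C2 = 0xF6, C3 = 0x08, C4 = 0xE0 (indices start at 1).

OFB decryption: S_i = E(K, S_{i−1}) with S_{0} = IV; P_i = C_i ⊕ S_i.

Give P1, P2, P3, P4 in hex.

P1: S = E(K, 0xAA) = 0xDB; 0x62 ⊕ 0xDB = 0xB9.
P2: S = E(K, 0xDB) = 0x8A; 0xF6 ⊕ 0x8A = 0x7C.
P3: S = E(K, 0x8A) = 0xBB; 0x08 ⊕ 0xBB = 0xB3.
P4: S = E(K, 0xBB) = 0xEA; 0xE0 ⊕ 0xEA = 0x0A.

P1 = 0xB9, P2 = 0x7C, P3 = 0xB3, P4 = 0x0A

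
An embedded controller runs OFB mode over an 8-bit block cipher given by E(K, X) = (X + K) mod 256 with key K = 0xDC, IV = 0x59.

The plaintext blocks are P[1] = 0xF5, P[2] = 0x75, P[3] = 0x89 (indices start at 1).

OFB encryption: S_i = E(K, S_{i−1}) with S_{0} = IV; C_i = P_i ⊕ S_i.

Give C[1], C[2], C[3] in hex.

C[1]: S = E(K, 0x59) = 0x35; 0xF5 ⊕ 0x35 = 0xC0.
C[2]: S = E(K, 0x35) = 0x11; 0x75 ⊕ 0x11 = 0x64.
C[3]: S = E(K, 0x11) = 0xED; 0x89 ⊕ 0xED = 0x64.

C[1] = 0xC0, C[2] = 0x64, C[3] = 0x64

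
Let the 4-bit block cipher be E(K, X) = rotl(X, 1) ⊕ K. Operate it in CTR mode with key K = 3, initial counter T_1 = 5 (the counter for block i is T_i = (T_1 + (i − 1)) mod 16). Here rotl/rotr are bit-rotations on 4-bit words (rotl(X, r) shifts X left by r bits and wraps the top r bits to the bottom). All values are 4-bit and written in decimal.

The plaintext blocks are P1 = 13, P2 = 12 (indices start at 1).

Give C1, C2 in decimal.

CTR encryption: S_i = E(K, T_i) where T_i is the counter for block i; C_i = P_i ⊕ S_i.
C1: T = 5, S = E(K, T) = 9; 13 ⊕ 9 = 4.
C2: T = 6, S = E(K, T) = 15; 12 ⊕ 15 = 3.

C1 = 4, C2 = 3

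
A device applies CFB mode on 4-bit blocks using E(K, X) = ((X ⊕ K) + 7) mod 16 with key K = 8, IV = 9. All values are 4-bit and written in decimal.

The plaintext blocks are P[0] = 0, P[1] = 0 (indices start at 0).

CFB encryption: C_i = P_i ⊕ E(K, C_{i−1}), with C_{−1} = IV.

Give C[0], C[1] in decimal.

C[0] = 8, C[1] = 7

C[0]: E(K, 9) = 8; 0 ⊕ 8 = 8.
C[1]: E(K, 8) = 7; 0 ⊕ 7 = 7.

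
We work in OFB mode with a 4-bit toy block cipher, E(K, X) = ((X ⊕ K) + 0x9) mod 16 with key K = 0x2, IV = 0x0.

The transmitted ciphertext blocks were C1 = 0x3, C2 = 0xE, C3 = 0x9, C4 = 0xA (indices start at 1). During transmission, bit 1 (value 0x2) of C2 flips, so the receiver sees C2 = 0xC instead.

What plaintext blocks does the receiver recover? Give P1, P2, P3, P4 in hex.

OFB decryption: S_i = E(K, S_{i−1}) with S_{0} = IV; P_i = C_i ⊕ S_i.
Only C2 changed, to 0xC. In OFB, a change in C_i flips the same bit in P_i only; the keystream is unaffected. Decrypting the received ciphertext:
P1: S = E(K, 0x0) = 0xB; 0x3 ⊕ 0xB = 0x8.
P2: S = E(K, 0xB) = 0x2; 0xC ⊕ 0x2 = 0xE.
P3: S = E(K, 0x2) = 0x9; 0x9 ⊕ 0x9 = 0x0.
P4: S = E(K, 0x9) = 0x4; 0xA ⊕ 0x4 = 0xE.
Blocks that differ from the original plaintext: P2.

P1 = 0x8, P2 = 0xE, P3 = 0x0, P4 = 0xE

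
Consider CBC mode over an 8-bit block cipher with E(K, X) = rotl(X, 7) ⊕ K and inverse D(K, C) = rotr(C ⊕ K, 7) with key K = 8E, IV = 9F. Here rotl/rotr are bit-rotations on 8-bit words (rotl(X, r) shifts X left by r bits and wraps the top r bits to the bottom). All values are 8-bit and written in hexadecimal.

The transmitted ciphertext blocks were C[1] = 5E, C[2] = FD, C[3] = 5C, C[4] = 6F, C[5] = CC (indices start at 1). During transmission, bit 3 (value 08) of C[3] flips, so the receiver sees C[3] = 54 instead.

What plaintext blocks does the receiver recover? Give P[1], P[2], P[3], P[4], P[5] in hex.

CBC decryption: P_i = D(K, C_i) ⊕ C_{i−1}, with C_{0} = IV.
Only C[3] changed, to 54. In CBC, a change in C_i garbles P_i and flips the same bit in P_{i+1}. Decrypting the received ciphertext:
P[1]: D(K, 5E) = A1; A1 ⊕ 9F = 3E.
P[2]: D(K, FD) = E6; E6 ⊕ 5E = B8.
P[3]: D(K, 54) = B5; B5 ⊕ FD = 48.
P[4]: D(K, 6F) = C3; C3 ⊕ 54 = 97.
P[5]: D(K, CC) = 84; 84 ⊕ 6F = EB.
Blocks that differ from the original plaintext: P[3], P[4].

P[1] = 3E, P[2] = B8, P[3] = 48, P[4] = 97, P[5] = EB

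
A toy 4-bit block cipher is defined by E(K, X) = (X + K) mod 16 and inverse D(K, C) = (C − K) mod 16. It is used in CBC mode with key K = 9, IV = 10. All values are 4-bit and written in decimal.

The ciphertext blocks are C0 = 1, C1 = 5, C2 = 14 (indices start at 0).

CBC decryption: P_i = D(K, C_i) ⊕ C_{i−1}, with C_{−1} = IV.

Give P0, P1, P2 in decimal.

P0 = 2, P1 = 13, P2 = 0

P0: D(K, 1) = 8; 8 ⊕ 10 = 2.
P1: D(K, 5) = 12; 12 ⊕ 1 = 13.
P2: D(K, 14) = 5; 5 ⊕ 5 = 0.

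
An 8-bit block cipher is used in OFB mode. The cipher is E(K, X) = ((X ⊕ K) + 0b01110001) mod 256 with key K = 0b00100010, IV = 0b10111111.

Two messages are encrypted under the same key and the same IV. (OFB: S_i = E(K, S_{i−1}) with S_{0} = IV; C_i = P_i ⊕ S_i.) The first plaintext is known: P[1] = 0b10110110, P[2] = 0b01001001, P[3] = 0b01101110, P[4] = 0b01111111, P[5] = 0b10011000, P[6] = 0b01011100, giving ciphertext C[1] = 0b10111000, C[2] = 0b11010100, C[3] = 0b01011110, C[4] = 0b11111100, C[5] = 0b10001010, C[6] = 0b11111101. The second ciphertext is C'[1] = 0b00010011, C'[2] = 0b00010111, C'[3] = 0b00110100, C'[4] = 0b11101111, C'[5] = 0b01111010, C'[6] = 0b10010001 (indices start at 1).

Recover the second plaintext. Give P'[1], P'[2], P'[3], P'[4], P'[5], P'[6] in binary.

P'[1] = 0b00011101, P'[2] = 0b10001010, P'[3] = 0b00000100, P'[4] = 0b01101100, P'[5] = 0b01101000, P'[6] = 0b00110000

In OFB with a reused IV, both messages share the same keystream S_i, so C_i ⊕ C'_i = P_i ⊕ P'_i and thus P'_i = P_i ⊕ C_i ⊕ C'_i.
P'[1]: 0b10110110 ⊕ 0b10111000 ⊕ 0b00010011 = 0b00011101.
P'[2]: 0b01001001 ⊕ 0b11010100 ⊕ 0b00010111 = 0b10001010.
P'[3]: 0b01101110 ⊕ 0b01011110 ⊕ 0b00110100 = 0b00000100.
P'[4]: 0b01111111 ⊕ 0b11111100 ⊕ 0b11101111 = 0b01101100.
P'[5]: 0b10011000 ⊕ 0b10001010 ⊕ 0b01111010 = 0b01101000.
P'[6]: 0b01011100 ⊕ 0b11111101 ⊕ 0b10010001 = 0b00110000.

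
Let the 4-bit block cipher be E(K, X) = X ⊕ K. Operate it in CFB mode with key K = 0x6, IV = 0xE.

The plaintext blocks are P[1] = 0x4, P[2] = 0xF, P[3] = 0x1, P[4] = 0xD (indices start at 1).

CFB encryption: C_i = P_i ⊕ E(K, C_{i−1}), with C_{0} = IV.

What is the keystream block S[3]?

0x3

C[1]: E(K, 0xE) = 0x8; 0x4 ⊕ 0x8 = 0xC.
C[2]: E(K, 0xC) = 0xA; 0xF ⊕ 0xA = 0x5.
C[3]: E(K, 0x5) = 0x3; 0x1 ⊕ 0x3 = 0x2.
So S[3] = 0x3.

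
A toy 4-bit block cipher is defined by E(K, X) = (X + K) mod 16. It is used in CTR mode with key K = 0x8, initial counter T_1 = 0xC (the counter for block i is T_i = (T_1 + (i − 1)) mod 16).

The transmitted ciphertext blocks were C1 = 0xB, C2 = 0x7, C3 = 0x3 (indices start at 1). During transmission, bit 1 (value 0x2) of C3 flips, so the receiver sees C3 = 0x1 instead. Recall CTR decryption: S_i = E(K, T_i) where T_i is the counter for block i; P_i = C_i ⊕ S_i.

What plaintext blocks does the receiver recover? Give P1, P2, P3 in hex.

P1 = 0xF, P2 = 0x2, P3 = 0x7

Only C3 changed, to 0x1. In CTR, a change in C_i flips the same bit in P_i only; the keystream is unaffected. Decrypting the received ciphertext:
P1: T = 0xC, S = E(K, T) = 0x4; 0xB ⊕ 0x4 = 0xF.
P2: T = 0xD, S = E(K, T) = 0x5; 0x7 ⊕ 0x5 = 0x2.
P3: T = 0xE, S = E(K, T) = 0x6; 0x1 ⊕ 0x6 = 0x7.
Blocks that differ from the original plaintext: P3.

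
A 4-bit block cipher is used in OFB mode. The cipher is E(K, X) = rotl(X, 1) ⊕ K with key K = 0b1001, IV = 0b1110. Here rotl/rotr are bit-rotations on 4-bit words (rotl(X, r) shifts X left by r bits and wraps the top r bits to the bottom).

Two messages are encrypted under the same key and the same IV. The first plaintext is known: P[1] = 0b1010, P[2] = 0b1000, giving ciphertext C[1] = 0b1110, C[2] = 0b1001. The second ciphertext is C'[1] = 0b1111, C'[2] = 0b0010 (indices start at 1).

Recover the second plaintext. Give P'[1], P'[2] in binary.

In OFB with a reused IV, both messages share the same keystream S_i, so C_i ⊕ C'_i = P_i ⊕ P'_i and thus P'_i = P_i ⊕ C_i ⊕ C'_i.
P'[1]: 0b1010 ⊕ 0b1110 ⊕ 0b1111 = 0b1011.
P'[2]: 0b1000 ⊕ 0b1001 ⊕ 0b0010 = 0b0011.

P'[1] = 0b1011, P'[2] = 0b0011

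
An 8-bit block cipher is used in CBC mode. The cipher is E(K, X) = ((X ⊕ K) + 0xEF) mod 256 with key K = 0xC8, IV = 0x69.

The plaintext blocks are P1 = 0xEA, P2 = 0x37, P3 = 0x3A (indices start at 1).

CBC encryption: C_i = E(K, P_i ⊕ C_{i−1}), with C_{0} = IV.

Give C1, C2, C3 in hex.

C1: P1 ⊕ 0x69 = 0x83; E(K, 0x83) = 0x3A.
C2: P2 ⊕ 0x3A = 0x0D; E(K, 0x0D) = 0xB4.
C3: P3 ⊕ 0xB4 = 0x8E; E(K, 0x8E) = 0x35.

C1 = 0x3A, C2 = 0xB4, C3 = 0x35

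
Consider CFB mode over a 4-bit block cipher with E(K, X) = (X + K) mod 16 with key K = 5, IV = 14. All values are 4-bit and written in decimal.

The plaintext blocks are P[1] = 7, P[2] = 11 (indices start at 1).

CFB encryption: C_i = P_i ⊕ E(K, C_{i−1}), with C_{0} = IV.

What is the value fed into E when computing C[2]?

4

C[1]: E(K, 14) = 3; 7 ⊕ 3 = 4.
C[2]: E(K, 4) = 9; 11 ⊕ 9 = 2.
So the input to E for block [2] is 4.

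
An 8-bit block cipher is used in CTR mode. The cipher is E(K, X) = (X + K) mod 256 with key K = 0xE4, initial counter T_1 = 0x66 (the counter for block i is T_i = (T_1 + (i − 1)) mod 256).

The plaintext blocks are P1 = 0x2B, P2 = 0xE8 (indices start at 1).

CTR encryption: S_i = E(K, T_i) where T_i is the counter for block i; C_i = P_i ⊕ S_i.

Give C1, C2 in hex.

C1 = 0x61, C2 = 0xA3

C1: T = 0x66, S = E(K, T) = 0x4A; 0x2B ⊕ 0x4A = 0x61.
C2: T = 0x67, S = E(K, T) = 0x4B; 0xE8 ⊕ 0x4B = 0xA3.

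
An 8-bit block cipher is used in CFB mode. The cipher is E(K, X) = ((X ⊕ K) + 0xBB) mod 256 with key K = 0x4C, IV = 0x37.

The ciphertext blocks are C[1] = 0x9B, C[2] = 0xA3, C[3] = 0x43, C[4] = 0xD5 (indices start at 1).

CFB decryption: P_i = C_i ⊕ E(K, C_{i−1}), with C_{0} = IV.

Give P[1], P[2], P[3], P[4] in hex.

P[1]: E(K, 0x37) = 0x36; 0x9B ⊕ 0x36 = 0xAD.
P[2]: E(K, 0x9B) = 0x92; 0xA3 ⊕ 0x92 = 0x31.
P[3]: E(K, 0xA3) = 0xAA; 0x43 ⊕ 0xAA = 0xE9.
P[4]: E(K, 0x43) = 0xCA; 0xD5 ⊕ 0xCA = 0x1F.

P[1] = 0xAD, P[2] = 0x31, P[3] = 0xE9, P[4] = 0x1F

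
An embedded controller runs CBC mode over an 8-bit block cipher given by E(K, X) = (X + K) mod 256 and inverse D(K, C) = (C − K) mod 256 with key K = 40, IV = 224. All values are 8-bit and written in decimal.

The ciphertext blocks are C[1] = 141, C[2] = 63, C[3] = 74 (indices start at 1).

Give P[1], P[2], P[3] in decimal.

P[1] = 133, P[2] = 154, P[3] = 29

CBC decryption: P_i = D(K, C_i) ⊕ C_{i−1}, with C_{0} = IV.
P[1]: D(K, 141) = 101; 101 ⊕ 224 = 133.
P[2]: D(K, 63) = 23; 23 ⊕ 141 = 154.
P[3]: D(K, 74) = 34; 34 ⊕ 63 = 29.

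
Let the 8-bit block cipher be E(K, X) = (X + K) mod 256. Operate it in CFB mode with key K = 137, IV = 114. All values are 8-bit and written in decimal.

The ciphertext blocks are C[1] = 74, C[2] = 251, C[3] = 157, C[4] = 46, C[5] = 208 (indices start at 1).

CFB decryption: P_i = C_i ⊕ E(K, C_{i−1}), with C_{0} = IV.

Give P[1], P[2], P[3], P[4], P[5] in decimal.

P[1]: E(K, 114) = 251; 74 ⊕ 251 = 177.
P[2]: E(K, 74) = 211; 251 ⊕ 211 = 40.
P[3]: E(K, 251) = 132; 157 ⊕ 132 = 25.
P[4]: E(K, 157) = 38; 46 ⊕ 38 = 8.
P[5]: E(K, 46) = 183; 208 ⊕ 183 = 103.

P[1] = 177, P[2] = 40, P[3] = 25, P[4] = 8, P[5] = 103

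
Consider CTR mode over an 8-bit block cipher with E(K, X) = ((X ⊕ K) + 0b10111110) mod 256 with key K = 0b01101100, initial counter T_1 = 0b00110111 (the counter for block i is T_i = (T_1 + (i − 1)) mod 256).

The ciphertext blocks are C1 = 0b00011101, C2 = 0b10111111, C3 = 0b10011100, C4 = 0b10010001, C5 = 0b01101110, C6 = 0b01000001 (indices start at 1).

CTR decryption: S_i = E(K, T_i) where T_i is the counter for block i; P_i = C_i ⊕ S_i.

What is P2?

P2 = 0b10101101

P2: T = 0b00111000, S = E(K, T) = 0b00010010; 0b10111111 ⊕ 0b00010010 = 0b10101101.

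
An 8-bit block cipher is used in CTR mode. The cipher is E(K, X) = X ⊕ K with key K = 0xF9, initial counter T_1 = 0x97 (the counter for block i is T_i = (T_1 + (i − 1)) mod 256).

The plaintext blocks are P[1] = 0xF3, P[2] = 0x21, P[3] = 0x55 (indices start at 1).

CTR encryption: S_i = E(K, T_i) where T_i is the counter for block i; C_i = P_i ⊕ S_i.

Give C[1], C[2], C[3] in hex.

C[1] = 0x9D, C[2] = 0x40, C[3] = 0x35

C[1]: T = 0x97, S = E(K, T) = 0x6E; 0xF3 ⊕ 0x6E = 0x9D.
C[2]: T = 0x98, S = E(K, T) = 0x61; 0x21 ⊕ 0x61 = 0x40.
C[3]: T = 0x99, S = E(K, T) = 0x60; 0x55 ⊕ 0x60 = 0x35.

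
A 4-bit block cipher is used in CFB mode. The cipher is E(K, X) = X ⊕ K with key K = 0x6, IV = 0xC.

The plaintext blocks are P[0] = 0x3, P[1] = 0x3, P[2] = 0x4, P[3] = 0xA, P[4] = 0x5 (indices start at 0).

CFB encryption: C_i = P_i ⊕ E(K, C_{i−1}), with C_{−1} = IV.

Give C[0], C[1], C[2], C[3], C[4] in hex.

C[0] = 0x9, C[1] = 0xC, C[2] = 0xE, C[3] = 0x2, C[4] = 0x1

C[0]: E(K, 0xC) = 0xA; 0x3 ⊕ 0xA = 0x9.
C[1]: E(K, 0x9) = 0xF; 0x3 ⊕ 0xF = 0xC.
C[2]: E(K, 0xC) = 0xA; 0x4 ⊕ 0xA = 0xE.
C[3]: E(K, 0xE) = 0x8; 0xA ⊕ 0x8 = 0x2.
C[4]: E(K, 0x2) = 0x4; 0x5 ⊕ 0x4 = 0x1.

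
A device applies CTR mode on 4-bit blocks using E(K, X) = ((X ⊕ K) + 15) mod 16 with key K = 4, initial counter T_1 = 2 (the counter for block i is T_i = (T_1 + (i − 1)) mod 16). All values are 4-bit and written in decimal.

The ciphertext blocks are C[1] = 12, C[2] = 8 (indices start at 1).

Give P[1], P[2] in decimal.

CTR decryption: S_i = E(K, T_i) where T_i is the counter for block i; P_i = C_i ⊕ S_i.
P[1]: T = 2, S = E(K, T) = 5; 12 ⊕ 5 = 9.
P[2]: T = 3, S = E(K, T) = 6; 8 ⊕ 6 = 14.

P[1] = 9, P[2] = 14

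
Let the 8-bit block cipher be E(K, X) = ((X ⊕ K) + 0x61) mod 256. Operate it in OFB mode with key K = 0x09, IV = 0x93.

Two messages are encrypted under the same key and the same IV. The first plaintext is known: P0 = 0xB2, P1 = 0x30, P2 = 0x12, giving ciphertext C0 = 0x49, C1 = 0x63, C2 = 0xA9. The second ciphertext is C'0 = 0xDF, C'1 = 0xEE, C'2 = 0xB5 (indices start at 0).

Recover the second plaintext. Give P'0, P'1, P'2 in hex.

In OFB with a reused IV, both messages share the same keystream S_i, so C_i ⊕ C'_i = P_i ⊕ P'_i and thus P'_i = P_i ⊕ C_i ⊕ C'_i.
P'0: 0xB2 ⊕ 0x49 ⊕ 0xDF = 0x24.
P'1: 0x30 ⊕ 0x63 ⊕ 0xEE = 0xBD.
P'2: 0x12 ⊕ 0xA9 ⊕ 0xB5 = 0x0E.

P'0 = 0x24, P'1 = 0xBD, P'2 = 0x0E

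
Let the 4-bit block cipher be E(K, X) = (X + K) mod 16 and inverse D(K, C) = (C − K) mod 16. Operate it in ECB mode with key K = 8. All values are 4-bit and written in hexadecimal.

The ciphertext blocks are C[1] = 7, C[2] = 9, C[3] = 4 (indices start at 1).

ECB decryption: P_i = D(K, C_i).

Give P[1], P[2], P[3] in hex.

P[1]: D(K, 7) = F.
P[2]: D(K, 9) = 1.
P[3]: D(K, 4) = C.

P[1] = F, P[2] = 1, P[3] = C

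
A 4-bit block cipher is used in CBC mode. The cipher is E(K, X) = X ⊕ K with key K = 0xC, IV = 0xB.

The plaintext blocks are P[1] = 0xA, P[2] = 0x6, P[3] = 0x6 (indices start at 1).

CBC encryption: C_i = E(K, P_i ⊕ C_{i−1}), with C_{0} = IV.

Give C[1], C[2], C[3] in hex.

C[1] = 0xD, C[2] = 0x7, C[3] = 0xD

C[1]: P[1] ⊕ 0xB = 0x1; E(K, 0x1) = 0xD.
C[2]: P[2] ⊕ 0xD = 0xB; E(K, 0xB) = 0x7.
C[3]: P[3] ⊕ 0x7 = 0x1; E(K, 0x1) = 0xD.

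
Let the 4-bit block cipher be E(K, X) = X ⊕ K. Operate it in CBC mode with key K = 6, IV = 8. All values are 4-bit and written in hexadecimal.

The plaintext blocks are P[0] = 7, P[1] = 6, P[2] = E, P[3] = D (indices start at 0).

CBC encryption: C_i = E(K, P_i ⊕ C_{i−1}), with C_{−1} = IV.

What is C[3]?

C[0]: P[0] ⊕ 8 = F; E(K, F) = 9.
C[1]: P[1] ⊕ 9 = F; E(K, F) = 9.
C[2]: P[2] ⊕ 9 = 7; E(K, 7) = 1.
C[3]: P[3] ⊕ 1 = C; E(K, C) = A.

C[3] = A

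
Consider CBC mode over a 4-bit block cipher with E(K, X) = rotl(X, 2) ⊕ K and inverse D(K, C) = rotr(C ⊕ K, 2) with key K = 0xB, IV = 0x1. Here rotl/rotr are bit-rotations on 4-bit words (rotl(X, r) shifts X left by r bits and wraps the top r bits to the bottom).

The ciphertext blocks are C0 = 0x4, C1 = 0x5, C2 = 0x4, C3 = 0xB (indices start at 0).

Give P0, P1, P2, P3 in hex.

P0 = 0xE, P1 = 0xF, P2 = 0xA, P3 = 0x4

CBC decryption: P_i = D(K, C_i) ⊕ C_{i−1}, with C_{−1} = IV.
P0: D(K, 0x4) = 0xF; 0xF ⊕ 0x1 = 0xE.
P1: D(K, 0x5) = 0xB; 0xB ⊕ 0x4 = 0xF.
P2: D(K, 0x4) = 0xF; 0xF ⊕ 0x5 = 0xA.
P3: D(K, 0xB) = 0x0; 0x0 ⊕ 0x4 = 0x4.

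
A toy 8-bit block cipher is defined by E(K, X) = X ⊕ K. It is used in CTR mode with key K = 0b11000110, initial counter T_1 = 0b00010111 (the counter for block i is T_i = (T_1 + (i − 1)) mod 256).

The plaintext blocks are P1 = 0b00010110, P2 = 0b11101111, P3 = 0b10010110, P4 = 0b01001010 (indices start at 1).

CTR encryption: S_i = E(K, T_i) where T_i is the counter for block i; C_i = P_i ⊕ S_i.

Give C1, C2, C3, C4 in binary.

C1 = 0b11000111, C2 = 0b00110001, C3 = 0b01001001, C4 = 0b10010110

C1: T = 0b00010111, S = E(K, T) = 0b11010001; 0b00010110 ⊕ 0b11010001 = 0b11000111.
C2: T = 0b00011000, S = E(K, T) = 0b11011110; 0b11101111 ⊕ 0b11011110 = 0b00110001.
C3: T = 0b00011001, S = E(K, T) = 0b11011111; 0b10010110 ⊕ 0b11011111 = 0b01001001.
C4: T = 0b00011010, S = E(K, T) = 0b11011100; 0b01001010 ⊕ 0b11011100 = 0b10010110.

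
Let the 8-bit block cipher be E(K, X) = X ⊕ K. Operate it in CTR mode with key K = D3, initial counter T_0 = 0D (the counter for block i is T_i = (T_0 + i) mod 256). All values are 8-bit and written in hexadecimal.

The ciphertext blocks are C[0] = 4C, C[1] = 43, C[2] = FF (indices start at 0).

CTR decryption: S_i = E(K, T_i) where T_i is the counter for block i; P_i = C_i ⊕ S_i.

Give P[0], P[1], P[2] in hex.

P[0] = 92, P[1] = 9E, P[2] = 23

P[0]: T = 0D, S = E(K, T) = DE; 4C ⊕ DE = 92.
P[1]: T = 0E, S = E(K, T) = DD; 43 ⊕ DD = 9E.
P[2]: T = 0F, S = E(K, T) = DC; FF ⊕ DC = 23.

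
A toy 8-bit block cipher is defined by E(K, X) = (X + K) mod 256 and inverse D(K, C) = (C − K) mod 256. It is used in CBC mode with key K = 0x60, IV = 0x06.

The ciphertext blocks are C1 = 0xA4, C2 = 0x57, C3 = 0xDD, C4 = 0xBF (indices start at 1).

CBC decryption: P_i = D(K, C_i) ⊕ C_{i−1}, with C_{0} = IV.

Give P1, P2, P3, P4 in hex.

P1 = 0x42, P2 = 0x53, P3 = 0x2A, P4 = 0x82

P1: D(K, 0xA4) = 0x44; 0x44 ⊕ 0x06 = 0x42.
P2: D(K, 0x57) = 0xF7; 0xF7 ⊕ 0xA4 = 0x53.
P3: D(K, 0xDD) = 0x7D; 0x7D ⊕ 0x57 = 0x2A.
P4: D(K, 0xBF) = 0x5F; 0x5F ⊕ 0xDD = 0x82.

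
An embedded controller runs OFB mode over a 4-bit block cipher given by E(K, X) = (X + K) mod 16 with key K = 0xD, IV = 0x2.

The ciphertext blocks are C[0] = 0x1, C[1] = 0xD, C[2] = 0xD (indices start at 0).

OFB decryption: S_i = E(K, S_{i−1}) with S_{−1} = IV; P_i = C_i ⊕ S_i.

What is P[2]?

P[2] = 0x4

P[0]: S = E(K, 0x2) = 0xF; 0x1 ⊕ 0xF = 0xE.
P[1]: S = E(K, 0xF) = 0xC; 0xD ⊕ 0xC = 0x1.
P[2]: S = E(K, 0xC) = 0x9; 0xD ⊕ 0x9 = 0x4.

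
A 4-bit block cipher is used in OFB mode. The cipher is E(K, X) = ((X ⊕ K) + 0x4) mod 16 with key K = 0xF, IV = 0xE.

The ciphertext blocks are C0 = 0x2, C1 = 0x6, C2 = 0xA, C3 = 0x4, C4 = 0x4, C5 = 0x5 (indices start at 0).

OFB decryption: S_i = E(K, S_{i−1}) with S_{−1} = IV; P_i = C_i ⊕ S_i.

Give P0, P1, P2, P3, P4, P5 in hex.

P0 = 0x7, P1 = 0x8, P2 = 0xF, P3 = 0xA, P4 = 0x1, P5 = 0xB

P0: S = E(K, 0xE) = 0x5; 0x2 ⊕ 0x5 = 0x7.
P1: S = E(K, 0x5) = 0xE; 0x6 ⊕ 0xE = 0x8.
P2: S = E(K, 0xE) = 0x5; 0xA ⊕ 0x5 = 0xF.
P3: S = E(K, 0x5) = 0xE; 0x4 ⊕ 0xE = 0xA.
P4: S = E(K, 0xE) = 0x5; 0x4 ⊕ 0x5 = 0x1.
P5: S = E(K, 0x5) = 0xE; 0x5 ⊕ 0xE = 0xB.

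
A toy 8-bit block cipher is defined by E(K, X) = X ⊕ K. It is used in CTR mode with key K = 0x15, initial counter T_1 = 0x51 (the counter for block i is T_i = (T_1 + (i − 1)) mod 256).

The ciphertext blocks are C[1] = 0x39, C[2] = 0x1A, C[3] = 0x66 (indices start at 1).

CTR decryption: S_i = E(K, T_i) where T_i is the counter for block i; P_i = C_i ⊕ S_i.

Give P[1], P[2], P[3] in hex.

P[1] = 0x7D, P[2] = 0x5D, P[3] = 0x20

P[1]: T = 0x51, S = E(K, T) = 0x44; 0x39 ⊕ 0x44 = 0x7D.
P[2]: T = 0x52, S = E(K, T) = 0x47; 0x1A ⊕ 0x47 = 0x5D.
P[3]: T = 0x53, S = E(K, T) = 0x46; 0x66 ⊕ 0x46 = 0x20.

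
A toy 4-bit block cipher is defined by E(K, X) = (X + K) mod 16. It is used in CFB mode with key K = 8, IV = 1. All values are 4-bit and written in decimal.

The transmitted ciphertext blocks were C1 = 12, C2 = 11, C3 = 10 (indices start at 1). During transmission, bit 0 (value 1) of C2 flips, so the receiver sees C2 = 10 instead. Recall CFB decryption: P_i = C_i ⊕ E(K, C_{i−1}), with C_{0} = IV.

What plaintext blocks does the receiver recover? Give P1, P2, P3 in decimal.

Only C2 changed, to 10. In CFB, a change in C_i flips the same bit in P_i and garbles P_{i+1}. Decrypting the received ciphertext:
P1: E(K, 1) = 9; 12 ⊕ 9 = 5.
P2: E(K, 12) = 4; 10 ⊕ 4 = 14.
P3: E(K, 10) = 2; 10 ⊕ 2 = 8.
Blocks that differ from the original plaintext: P2, P3.

P1 = 5, P2 = 14, P3 = 8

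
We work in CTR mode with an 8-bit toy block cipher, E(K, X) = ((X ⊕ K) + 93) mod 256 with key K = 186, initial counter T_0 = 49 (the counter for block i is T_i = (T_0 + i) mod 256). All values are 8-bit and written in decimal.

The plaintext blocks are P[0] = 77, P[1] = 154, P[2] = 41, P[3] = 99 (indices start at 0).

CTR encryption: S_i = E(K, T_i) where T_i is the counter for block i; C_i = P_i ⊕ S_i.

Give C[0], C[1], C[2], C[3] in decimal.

C[0] = 165, C[1] = 127, C[2] = 207, C[3] = 136

C[0]: T = 49, S = E(K, T) = 232; 77 ⊕ 232 = 165.
C[1]: T = 50, S = E(K, T) = 229; 154 ⊕ 229 = 127.
C[2]: T = 51, S = E(K, T) = 230; 41 ⊕ 230 = 207.
C[3]: T = 52, S = E(K, T) = 235; 99 ⊕ 235 = 136.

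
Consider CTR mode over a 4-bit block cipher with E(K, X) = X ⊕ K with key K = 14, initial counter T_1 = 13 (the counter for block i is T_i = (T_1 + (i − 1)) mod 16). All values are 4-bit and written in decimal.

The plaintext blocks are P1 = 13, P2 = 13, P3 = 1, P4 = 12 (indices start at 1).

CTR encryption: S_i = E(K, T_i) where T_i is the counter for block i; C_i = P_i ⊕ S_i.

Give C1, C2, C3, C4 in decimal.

C1: T = 13, S = E(K, T) = 3; 13 ⊕ 3 = 14.
C2: T = 14, S = E(K, T) = 0; 13 ⊕ 0 = 13.
C3: T = 15, S = E(K, T) = 1; 1 ⊕ 1 = 0.
C4: T = 0, S = E(K, T) = 14; 12 ⊕ 14 = 2.

C1 = 14, C2 = 13, C3 = 0, C4 = 2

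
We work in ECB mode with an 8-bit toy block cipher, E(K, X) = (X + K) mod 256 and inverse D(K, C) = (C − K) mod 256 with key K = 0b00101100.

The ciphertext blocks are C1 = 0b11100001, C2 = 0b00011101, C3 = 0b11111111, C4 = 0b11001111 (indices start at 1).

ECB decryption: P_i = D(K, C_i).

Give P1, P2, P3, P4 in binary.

P1 = 0b10110101, P2 = 0b11110001, P3 = 0b11010011, P4 = 0b10100011

P1: D(K, 0b11100001) = 0b10110101.
P2: D(K, 0b00011101) = 0b11110001.
P3: D(K, 0b11111111) = 0b11010011.
P4: D(K, 0b11001111) = 0b10100011.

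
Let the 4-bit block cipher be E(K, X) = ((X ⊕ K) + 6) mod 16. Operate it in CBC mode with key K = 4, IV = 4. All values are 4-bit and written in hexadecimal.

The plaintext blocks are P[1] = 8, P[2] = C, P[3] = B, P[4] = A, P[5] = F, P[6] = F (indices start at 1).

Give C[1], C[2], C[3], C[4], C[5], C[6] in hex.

C[1] = E, C[2] = C, C[3] = 9, C[4] = D, C[5] = C, C[6] = D

CBC encryption: C_i = E(K, P_i ⊕ C_{i−1}), with C_{0} = IV.
C[1]: P[1] ⊕ 4 = C; E(K, C) = E.
C[2]: P[2] ⊕ E = 2; E(K, 2) = C.
C[3]: P[3] ⊕ C = 7; E(K, 7) = 9.
C[4]: P[4] ⊕ 9 = 3; E(K, 3) = D.
C[5]: P[5] ⊕ D = 2; E(K, 2) = C.
C[6]: P[6] ⊕ C = 3; E(K, 3) = D.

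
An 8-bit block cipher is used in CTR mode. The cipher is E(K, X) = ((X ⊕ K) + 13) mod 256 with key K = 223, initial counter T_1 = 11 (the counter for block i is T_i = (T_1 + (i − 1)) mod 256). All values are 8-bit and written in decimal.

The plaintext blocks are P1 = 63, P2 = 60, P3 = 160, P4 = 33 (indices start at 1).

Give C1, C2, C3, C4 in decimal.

C1 = 222, C2 = 220, C3 = 127, C4 = 255

CTR encryption: S_i = E(K, T_i) where T_i is the counter for block i; C_i = P_i ⊕ S_i.
C1: T = 11, S = E(K, T) = 225; 63 ⊕ 225 = 222.
C2: T = 12, S = E(K, T) = 224; 60 ⊕ 224 = 220.
C3: T = 13, S = E(K, T) = 223; 160 ⊕ 223 = 127.
C4: T = 14, S = E(K, T) = 222; 33 ⊕ 222 = 255.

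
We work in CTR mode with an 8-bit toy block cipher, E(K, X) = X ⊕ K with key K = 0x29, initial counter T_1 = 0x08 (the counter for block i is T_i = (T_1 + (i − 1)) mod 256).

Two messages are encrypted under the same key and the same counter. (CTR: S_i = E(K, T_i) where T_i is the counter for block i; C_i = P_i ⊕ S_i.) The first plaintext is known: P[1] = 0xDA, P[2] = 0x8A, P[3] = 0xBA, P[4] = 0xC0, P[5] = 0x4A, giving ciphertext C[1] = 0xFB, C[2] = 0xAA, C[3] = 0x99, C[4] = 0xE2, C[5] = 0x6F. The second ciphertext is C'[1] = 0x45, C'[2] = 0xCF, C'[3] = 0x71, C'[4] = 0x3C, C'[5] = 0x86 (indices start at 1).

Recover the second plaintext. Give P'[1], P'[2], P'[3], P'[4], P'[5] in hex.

In CTR with a reused counter, both messages share the same keystream S_i, so C_i ⊕ C'_i = P_i ⊕ P'_i and thus P'_i = P_i ⊕ C_i ⊕ C'_i.
P'[1]: 0xDA ⊕ 0xFB ⊕ 0x45 = 0x64.
P'[2]: 0x8A ⊕ 0xAA ⊕ 0xCF = 0xEF.
P'[3]: 0xBA ⊕ 0x99 ⊕ 0x71 = 0x52.
P'[4]: 0xC0 ⊕ 0xE2 ⊕ 0x3C = 0x1E.
P'[5]: 0x4A ⊕ 0x6F ⊕ 0x86 = 0xA3.

P'[1] = 0x64, P'[2] = 0xEF, P'[3] = 0x52, P'[4] = 0x1E, P'[5] = 0xA3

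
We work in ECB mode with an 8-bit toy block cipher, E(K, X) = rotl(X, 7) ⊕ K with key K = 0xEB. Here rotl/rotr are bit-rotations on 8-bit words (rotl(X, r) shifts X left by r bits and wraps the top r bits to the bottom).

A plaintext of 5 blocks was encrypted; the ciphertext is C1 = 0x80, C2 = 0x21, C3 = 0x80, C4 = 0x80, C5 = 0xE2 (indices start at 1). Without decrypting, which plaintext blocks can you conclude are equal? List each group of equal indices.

P1 = P3 = P4

ECB encrypts each block independently with the same key, so equal ciphertext blocks imply equal plaintext blocks.
C1 = C3 = C4 = 0x80, so P1 = P3 = P4.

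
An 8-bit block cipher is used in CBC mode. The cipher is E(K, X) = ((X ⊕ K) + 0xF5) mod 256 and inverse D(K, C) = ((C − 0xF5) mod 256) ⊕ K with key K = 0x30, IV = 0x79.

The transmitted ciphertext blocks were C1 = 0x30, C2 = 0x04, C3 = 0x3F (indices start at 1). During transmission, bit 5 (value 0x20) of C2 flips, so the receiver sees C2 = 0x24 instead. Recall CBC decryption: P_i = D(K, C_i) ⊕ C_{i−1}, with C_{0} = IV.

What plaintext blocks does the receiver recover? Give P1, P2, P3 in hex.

Only C2 changed, to 0x24. In CBC, a change in C_i garbles P_i and flips the same bit in P_{i+1}. Decrypting the received ciphertext:
P1: D(K, 0x30) = 0x0B; 0x0B ⊕ 0x79 = 0x72.
P2: D(K, 0x24) = 0x1F; 0x1F ⊕ 0x30 = 0x2F.
P3: D(K, 0x3F) = 0x7A; 0x7A ⊕ 0x24 = 0x5E.
Blocks that differ from the original plaintext: P2, P3.

P1 = 0x72, P2 = 0x2F, P3 = 0x5E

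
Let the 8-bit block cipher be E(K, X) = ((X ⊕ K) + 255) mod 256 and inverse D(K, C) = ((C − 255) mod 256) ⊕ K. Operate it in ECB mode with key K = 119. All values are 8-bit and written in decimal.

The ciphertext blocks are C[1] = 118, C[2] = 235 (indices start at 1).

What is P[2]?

ECB decryption: P_i = D(K, C_i).
P[2]: D(K, 235) = 155.

P[2] = 155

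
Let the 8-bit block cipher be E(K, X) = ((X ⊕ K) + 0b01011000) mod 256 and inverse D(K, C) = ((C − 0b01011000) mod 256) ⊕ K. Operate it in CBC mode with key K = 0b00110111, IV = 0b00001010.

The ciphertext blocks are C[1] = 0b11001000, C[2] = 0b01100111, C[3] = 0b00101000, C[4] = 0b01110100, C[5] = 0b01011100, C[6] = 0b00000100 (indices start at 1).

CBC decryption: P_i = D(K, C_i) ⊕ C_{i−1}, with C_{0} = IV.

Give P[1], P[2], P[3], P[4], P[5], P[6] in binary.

P[1]: D(K, 0b11001000) = 0b01000111; 0b01000111 ⊕ 0b00001010 = 0b01001101.
P[2]: D(K, 0b01100111) = 0b00111000; 0b00111000 ⊕ 0b11001000 = 0b11110000.
P[3]: D(K, 0b00101000) = 0b11100111; 0b11100111 ⊕ 0b01100111 = 0b10000000.
P[4]: D(K, 0b01110100) = 0b00101011; 0b00101011 ⊕ 0b00101000 = 0b00000011.
P[5]: D(K, 0b01011100) = 0b00110011; 0b00110011 ⊕ 0b01110100 = 0b01000111.
P[6]: D(K, 0b00000100) = 0b10011011; 0b10011011 ⊕ 0b01011100 = 0b11000111.

P[1] = 0b01001101, P[2] = 0b11110000, P[3] = 0b10000000, P[4] = 0b00000011, P[5] = 0b01000111, P[6] = 0b11000111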